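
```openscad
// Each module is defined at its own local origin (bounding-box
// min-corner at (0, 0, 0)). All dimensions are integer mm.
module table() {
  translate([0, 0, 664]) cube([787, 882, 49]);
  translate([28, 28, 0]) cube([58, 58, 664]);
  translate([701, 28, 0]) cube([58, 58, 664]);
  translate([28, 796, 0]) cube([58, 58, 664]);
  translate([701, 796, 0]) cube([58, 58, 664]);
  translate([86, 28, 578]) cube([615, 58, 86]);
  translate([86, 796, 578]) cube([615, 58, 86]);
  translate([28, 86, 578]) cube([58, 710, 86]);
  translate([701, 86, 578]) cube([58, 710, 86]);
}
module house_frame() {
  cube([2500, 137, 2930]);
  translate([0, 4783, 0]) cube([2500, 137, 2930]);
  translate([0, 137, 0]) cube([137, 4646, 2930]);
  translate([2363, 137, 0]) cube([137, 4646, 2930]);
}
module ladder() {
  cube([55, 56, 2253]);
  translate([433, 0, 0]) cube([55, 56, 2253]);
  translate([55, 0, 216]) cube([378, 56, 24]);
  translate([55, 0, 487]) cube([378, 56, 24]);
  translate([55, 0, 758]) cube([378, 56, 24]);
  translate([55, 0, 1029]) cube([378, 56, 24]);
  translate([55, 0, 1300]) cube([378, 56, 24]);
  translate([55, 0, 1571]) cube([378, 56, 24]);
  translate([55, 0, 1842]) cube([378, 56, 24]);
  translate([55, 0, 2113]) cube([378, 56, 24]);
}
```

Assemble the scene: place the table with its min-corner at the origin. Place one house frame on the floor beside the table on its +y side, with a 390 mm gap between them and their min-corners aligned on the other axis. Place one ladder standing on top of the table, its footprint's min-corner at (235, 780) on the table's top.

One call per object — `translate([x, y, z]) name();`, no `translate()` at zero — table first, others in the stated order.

table();
translate([0, 1272, 0]) house_frame();
translate([235, 780, 713]) ladder();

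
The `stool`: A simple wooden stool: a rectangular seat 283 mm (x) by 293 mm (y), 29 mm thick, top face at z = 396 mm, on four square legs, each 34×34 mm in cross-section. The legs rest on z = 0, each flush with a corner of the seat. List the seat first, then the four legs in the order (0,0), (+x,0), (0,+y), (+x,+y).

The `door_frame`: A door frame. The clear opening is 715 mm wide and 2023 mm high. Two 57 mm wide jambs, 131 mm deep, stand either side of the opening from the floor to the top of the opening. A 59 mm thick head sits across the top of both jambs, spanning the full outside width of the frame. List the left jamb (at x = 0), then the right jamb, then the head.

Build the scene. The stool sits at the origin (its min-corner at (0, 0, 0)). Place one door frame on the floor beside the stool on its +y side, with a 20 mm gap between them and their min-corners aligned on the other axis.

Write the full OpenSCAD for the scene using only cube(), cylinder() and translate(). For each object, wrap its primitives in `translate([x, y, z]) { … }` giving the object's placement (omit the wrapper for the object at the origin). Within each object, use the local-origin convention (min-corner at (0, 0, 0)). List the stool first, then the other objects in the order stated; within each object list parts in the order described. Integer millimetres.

translate([0, 0, 367]) cube([283, 293, 29]);
cube([34, 34, 367]);
translate([249, 0, 0]) cube([34, 34, 367]);
translate([0, 259, 0]) cube([34, 34, 367]);
translate([249, 259, 0]) cube([34, 34, 367]);
translate([0, 313, 0]) {
  cube([57, 131, 2023]);
  translate([772, 0, 0]) cube([57, 131, 2023]);
  translate([0, 0, 2023]) cube([829, 131, 59]);
}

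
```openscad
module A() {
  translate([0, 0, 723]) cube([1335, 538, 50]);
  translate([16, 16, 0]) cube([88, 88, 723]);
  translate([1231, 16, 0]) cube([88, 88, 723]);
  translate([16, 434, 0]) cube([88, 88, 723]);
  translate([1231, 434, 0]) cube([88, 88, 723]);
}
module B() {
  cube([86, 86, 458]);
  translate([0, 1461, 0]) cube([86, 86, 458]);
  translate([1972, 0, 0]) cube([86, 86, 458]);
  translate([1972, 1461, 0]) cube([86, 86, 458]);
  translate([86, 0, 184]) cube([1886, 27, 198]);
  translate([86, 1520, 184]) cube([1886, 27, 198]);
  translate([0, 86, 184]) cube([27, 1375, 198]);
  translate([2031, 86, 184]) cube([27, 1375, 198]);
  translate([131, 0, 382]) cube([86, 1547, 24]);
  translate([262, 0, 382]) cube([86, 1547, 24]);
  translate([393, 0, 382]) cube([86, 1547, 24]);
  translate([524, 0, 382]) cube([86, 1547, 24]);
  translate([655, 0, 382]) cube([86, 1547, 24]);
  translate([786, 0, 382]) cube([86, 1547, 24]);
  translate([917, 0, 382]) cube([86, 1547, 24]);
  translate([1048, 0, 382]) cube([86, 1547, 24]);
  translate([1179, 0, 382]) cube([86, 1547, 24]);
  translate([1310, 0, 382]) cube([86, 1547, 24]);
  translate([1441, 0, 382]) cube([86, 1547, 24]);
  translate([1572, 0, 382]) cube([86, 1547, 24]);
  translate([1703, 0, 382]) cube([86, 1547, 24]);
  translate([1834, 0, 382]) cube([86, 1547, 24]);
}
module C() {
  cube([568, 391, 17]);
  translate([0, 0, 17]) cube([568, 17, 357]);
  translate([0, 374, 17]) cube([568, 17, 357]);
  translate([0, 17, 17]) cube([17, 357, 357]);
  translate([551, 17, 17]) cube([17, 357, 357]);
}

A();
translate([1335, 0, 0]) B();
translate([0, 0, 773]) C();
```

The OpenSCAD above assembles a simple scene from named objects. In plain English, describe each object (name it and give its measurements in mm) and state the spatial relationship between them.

A is a rectangular dining table. The top is 1335×538×50 mm with its upper surface at z = 773 mm. It stands on four 88×88 mm square legs, each inset 16 mm from the nearest pair of top edges, running from the floor to the underside of the top.

B is a bed frame 2058 mm long (x) by 1547 mm wide (y). Four 86×86 mm corner posts, 458 mm tall, at the corners of the footprint. Four rails of 27 mm thickness and 198 mm height run between adjacent posts with their undersides at z = 184 mm, their outer faces flush with the outside of the frame (the two x-running rails run between the posts' inner faces; the two y-running rails run between the posts' inner faces). 14 slats, each 86 mm wide (x) and 24 mm thick, lie across the top of the two x-running rails, running the full 1547 mm width of the frame in y; the slats are evenly spaced along x between the inner faces of the end posts with equal gaps (rounded down to the nearest mm) at the −x end and between each pair — any rounding remainder accumulates at the +x end.

C is an open-topped rectangular box: outside dimensions 568×391×374 mm, with a uniform wall and base thickness of 17 mm. The base is a full 568×391 slab on the floor; four walls sit on top of the base. The front and back walls (the −y and +y sides) span the full width; the two side walls fit between them.

The bed frame is against the table's +x side, with their −y faces flush. The open box is on top of the table.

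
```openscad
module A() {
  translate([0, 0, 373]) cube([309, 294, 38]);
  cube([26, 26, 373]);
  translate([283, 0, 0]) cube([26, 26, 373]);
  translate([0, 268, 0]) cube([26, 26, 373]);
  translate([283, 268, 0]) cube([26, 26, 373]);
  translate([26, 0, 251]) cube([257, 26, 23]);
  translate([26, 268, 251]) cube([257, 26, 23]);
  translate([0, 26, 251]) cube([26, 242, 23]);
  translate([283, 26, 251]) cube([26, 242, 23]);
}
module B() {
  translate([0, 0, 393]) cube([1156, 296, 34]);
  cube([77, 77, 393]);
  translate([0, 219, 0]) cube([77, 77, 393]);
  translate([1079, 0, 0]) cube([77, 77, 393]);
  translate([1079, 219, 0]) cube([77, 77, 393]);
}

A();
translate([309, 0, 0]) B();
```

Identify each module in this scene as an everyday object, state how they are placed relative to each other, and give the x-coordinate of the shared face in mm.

The stool's +x face and the bench's −x face are both at x = 309 mm.

A is a stool. B is a bench. The bench is against the stool's +x side, with their −y faces flush. The x-coordinate of the shared face is 309 mm.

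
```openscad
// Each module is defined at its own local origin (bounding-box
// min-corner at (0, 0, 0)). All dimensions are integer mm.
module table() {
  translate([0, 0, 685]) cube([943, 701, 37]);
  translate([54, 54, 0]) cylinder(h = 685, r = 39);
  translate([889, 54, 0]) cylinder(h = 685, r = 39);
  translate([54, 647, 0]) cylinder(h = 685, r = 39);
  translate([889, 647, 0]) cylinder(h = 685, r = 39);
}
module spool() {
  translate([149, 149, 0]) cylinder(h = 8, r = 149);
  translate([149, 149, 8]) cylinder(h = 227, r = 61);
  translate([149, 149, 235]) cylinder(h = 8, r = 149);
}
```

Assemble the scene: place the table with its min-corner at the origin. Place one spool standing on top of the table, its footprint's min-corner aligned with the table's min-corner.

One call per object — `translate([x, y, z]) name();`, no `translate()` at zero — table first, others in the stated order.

table();
translate([0, 0, 722]) spool();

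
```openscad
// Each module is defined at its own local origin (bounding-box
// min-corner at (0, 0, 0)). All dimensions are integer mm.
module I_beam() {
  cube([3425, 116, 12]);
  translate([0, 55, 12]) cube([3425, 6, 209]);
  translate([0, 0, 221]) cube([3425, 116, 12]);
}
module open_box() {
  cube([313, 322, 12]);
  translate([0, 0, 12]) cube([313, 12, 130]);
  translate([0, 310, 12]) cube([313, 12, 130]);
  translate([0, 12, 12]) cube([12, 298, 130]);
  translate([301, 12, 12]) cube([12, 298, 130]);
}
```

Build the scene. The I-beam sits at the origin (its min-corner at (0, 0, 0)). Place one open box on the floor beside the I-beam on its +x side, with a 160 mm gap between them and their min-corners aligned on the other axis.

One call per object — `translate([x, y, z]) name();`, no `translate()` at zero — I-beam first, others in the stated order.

I_beam();
translate([3585, 0, 0]) open_box();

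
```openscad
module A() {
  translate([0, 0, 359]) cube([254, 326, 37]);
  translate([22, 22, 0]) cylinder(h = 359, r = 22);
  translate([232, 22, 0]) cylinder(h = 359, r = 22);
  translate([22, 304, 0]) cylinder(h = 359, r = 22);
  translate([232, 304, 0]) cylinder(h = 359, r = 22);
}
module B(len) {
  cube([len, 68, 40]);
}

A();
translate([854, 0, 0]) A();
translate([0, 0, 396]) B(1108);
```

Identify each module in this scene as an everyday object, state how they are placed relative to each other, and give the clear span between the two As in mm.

Second stool starts at x = 854; first ends at x = 254; clear span = 854 − 254 = 600 mm.

A is a stool. B is a beam. A beam spans the tops of two stools. The clear span between the two stools is 600 mm.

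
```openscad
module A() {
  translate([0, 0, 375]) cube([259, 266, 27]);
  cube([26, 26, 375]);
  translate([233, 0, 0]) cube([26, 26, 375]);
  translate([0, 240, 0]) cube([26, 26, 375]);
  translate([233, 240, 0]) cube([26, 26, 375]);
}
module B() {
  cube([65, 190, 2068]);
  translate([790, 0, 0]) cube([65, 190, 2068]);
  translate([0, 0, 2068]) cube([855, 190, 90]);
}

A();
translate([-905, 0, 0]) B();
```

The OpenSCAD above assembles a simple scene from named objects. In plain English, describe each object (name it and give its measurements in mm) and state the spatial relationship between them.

A is a four-legged stool. The seat is 259×266 mm, 27 mm thick, top at z = 402 mm. It stands on four square legs, each 26×26 mm in cross-section, from z = 0 to the seat underside, each flush with a corner of the seat.

B is a door frame. The clear opening is 725 mm wide and 2068 mm high. Two 65 mm wide jambs, 190 mm deep, stand either side of the opening from the floor to the top of the opening. A 90 mm thick head sits across the top of both jambs, spanning the full outside width of the frame.

The door frame is on the floor beside the stool on its −x side.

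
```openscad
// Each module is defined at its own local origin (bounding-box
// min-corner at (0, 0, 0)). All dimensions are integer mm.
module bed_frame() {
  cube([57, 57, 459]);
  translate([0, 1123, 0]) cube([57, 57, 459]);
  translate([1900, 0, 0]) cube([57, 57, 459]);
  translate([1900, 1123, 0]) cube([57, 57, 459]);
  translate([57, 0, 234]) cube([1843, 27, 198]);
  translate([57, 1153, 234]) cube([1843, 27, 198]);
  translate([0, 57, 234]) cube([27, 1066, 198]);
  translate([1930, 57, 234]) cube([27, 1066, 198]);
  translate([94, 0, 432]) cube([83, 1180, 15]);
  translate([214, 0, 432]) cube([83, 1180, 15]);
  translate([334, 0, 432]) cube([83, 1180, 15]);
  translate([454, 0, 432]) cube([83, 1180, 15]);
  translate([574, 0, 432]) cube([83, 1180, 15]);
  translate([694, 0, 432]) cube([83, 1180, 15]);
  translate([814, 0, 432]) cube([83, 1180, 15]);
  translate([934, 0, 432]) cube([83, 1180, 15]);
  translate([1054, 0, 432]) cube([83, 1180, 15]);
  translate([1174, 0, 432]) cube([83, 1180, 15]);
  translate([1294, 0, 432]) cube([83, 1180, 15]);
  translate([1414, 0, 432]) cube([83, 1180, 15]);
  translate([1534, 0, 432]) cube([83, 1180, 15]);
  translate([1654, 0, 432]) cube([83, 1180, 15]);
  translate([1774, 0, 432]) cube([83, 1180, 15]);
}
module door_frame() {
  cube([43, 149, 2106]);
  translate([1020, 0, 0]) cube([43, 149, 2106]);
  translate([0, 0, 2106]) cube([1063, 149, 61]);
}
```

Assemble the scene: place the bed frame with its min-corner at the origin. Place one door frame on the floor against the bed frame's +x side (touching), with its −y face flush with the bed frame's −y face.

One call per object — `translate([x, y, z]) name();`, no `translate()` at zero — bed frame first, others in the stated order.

bed_frame();
translate([1957, 0, 0]) door_frame();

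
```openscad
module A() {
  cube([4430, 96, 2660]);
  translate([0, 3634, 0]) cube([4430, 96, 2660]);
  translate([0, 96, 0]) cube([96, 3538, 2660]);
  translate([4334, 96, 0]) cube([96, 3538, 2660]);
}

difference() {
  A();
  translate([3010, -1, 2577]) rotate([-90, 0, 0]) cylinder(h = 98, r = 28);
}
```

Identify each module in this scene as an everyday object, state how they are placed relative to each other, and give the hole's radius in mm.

The subtracted cylinder has r = 28 mm.

A is a house frame. The house frame has a circular hole through its front wall. The hole's radius is 28 mm.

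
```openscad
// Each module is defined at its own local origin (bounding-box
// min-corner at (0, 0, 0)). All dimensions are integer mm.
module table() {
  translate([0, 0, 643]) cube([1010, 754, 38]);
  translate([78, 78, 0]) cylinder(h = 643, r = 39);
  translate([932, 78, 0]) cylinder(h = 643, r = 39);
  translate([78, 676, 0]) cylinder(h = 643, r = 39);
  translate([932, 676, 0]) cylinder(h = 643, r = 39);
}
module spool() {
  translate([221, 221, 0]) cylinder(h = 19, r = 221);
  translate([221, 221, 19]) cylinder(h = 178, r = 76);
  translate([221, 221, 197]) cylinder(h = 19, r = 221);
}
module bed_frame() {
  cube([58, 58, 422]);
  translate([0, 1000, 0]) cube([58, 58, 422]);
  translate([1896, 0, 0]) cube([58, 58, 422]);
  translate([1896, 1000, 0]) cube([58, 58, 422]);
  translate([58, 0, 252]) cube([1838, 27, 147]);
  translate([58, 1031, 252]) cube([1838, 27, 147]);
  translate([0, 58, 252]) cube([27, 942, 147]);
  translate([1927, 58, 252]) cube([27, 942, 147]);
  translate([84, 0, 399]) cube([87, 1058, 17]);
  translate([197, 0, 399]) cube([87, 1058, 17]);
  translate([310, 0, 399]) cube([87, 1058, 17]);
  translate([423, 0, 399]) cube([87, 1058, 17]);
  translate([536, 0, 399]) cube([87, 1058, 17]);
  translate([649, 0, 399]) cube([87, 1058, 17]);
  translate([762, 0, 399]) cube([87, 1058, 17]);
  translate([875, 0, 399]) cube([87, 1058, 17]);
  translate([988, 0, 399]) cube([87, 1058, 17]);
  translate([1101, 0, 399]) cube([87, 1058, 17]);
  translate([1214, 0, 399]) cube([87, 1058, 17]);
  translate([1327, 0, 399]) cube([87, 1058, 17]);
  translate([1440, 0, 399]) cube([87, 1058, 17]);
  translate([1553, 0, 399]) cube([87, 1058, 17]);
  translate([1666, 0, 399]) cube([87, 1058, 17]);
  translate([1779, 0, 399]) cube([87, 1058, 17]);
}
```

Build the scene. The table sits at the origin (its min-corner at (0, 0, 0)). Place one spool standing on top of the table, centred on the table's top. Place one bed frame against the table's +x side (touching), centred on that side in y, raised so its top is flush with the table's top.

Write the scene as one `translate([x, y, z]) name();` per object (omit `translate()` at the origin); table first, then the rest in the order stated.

table();
translate([284, 156, 681]) spool();
translate([1010, -152, 259]) bed_frame();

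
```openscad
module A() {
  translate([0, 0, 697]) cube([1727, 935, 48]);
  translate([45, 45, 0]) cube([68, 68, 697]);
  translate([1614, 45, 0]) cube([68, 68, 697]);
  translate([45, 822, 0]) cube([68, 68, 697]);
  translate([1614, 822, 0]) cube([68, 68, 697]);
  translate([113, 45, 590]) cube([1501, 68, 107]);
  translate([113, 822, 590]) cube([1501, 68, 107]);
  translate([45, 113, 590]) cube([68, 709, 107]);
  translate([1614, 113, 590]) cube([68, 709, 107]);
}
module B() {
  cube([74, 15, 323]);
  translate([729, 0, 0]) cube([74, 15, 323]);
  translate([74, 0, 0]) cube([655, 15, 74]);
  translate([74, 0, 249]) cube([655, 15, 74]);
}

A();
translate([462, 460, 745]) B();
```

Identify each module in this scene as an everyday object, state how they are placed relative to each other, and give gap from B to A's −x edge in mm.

A is a table. B is a picture frame. The picture frame is on top of the table, centred. The gap from the picture frame to the table's −x edge is 462 mm.

The picture frame's min-x is at 462; the table's min-x is 0; gap = 462 mm.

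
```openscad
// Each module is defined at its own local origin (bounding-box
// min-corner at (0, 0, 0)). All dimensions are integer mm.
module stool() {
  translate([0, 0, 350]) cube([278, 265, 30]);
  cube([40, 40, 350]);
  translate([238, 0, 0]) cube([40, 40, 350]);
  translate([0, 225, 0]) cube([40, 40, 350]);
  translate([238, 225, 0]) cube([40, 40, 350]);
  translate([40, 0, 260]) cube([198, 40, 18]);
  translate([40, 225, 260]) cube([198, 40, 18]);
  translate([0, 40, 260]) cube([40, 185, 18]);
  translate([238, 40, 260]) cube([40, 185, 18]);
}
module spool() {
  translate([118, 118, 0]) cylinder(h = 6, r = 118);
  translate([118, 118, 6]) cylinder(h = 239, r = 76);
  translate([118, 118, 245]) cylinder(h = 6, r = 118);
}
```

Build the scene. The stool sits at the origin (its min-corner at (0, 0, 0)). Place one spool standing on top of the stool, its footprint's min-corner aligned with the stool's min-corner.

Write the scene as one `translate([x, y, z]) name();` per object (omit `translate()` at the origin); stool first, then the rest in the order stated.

stool();
translate([0, 0, 380]) spool();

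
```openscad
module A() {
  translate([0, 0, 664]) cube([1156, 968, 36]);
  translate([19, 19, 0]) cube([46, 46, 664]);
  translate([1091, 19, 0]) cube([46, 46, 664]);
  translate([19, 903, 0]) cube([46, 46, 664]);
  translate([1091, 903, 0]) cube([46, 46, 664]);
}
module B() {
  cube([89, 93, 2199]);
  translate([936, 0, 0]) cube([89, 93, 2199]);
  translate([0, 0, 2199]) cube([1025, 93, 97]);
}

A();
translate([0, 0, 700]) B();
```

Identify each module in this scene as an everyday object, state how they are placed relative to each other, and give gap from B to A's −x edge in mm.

The door frame's min-x is at 0; the table's min-x is 0; gap = 0 mm.

A is a table. B is a door frame. The door frame is on top of the table. The gap from the door frame to the table's −x edge is 0 mm.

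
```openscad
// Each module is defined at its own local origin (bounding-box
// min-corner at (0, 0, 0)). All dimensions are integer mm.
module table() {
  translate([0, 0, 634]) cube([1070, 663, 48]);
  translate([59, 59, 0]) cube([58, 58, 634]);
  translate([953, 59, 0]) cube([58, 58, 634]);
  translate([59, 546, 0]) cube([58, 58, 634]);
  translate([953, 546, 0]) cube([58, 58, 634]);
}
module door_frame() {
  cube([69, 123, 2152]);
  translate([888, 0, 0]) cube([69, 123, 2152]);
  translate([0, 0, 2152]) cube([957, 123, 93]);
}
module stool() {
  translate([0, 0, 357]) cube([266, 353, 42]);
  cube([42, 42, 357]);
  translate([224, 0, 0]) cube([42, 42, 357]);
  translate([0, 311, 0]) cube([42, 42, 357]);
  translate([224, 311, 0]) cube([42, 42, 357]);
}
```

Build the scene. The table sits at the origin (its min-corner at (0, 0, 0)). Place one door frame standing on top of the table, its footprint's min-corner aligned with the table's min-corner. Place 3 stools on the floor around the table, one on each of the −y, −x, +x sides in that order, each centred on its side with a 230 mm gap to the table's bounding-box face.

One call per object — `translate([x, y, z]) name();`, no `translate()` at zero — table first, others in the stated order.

table();
translate([0, 0, 682]) door_frame();
translate([402, -583, 0]) stool();
translate([-496, 155, 0]) stool();
translate([1300, 155, 0]) stool();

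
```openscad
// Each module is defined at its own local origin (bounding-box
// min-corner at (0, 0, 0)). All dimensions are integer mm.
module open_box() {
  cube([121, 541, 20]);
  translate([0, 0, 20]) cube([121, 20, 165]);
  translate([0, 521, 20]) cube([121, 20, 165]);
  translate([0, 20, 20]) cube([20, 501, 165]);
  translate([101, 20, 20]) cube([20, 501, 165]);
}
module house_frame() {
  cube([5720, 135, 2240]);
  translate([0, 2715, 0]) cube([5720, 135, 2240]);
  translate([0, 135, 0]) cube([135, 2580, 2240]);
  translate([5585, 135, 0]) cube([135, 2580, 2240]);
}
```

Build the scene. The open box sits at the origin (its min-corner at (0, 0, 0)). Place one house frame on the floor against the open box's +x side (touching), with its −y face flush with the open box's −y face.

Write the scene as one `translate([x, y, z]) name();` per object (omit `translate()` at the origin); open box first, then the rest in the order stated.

open_box();
translate([121, 0, 0]) house_frame();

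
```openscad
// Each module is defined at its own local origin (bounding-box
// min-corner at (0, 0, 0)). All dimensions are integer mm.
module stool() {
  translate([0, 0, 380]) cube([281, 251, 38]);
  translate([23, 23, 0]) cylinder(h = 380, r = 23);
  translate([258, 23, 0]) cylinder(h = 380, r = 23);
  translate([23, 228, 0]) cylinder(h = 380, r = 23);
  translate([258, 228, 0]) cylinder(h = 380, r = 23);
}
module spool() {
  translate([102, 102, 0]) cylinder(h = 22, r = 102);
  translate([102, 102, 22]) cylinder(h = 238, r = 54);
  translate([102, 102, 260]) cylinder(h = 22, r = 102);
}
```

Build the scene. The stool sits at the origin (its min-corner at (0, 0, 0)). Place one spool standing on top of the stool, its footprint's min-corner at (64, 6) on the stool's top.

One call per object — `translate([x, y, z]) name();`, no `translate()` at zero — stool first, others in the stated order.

stool();
translate([64, 6, 418]) spool();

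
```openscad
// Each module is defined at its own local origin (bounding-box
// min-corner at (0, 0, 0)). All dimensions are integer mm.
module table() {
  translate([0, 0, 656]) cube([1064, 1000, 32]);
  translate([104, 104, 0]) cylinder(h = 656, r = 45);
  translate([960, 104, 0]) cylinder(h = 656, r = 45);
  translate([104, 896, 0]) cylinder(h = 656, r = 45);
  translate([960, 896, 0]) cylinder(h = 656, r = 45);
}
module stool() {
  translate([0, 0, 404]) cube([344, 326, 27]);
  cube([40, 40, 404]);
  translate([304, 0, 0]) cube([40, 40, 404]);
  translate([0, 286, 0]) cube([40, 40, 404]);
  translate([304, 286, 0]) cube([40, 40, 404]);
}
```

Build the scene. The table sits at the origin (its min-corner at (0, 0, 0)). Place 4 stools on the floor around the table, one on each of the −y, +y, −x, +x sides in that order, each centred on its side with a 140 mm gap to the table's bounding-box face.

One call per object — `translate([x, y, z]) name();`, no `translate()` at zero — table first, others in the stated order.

table();
translate([360, -466, 0]) stool();
translate([360, 1140, 0]) stool();
translate([-484, 337, 0]) stool();
translate([1204, 337, 0]) stool();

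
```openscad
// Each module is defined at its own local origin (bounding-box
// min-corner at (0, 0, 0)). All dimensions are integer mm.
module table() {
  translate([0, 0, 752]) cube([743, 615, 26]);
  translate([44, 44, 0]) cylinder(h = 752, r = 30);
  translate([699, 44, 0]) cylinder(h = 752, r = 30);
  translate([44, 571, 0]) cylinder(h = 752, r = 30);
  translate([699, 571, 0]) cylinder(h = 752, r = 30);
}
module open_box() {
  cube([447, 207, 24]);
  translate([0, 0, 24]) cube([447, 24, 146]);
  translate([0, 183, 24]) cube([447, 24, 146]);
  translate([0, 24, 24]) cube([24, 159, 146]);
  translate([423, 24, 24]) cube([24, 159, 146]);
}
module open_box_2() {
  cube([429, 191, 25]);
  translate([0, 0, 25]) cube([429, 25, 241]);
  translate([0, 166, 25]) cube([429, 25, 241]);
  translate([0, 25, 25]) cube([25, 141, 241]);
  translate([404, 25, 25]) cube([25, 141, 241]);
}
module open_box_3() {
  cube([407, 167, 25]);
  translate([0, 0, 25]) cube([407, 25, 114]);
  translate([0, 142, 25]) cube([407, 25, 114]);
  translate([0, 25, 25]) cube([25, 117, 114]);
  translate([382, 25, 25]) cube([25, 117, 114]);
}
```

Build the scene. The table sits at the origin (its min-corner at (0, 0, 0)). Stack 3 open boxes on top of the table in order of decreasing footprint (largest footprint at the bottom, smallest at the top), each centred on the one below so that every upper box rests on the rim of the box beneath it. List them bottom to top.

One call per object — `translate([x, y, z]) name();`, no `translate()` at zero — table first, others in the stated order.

table();
translate([148, 204, 778]) open_box();
translate([157, 212, 948]) open_box_2();
translate([168, 224, 1214]) open_box_3();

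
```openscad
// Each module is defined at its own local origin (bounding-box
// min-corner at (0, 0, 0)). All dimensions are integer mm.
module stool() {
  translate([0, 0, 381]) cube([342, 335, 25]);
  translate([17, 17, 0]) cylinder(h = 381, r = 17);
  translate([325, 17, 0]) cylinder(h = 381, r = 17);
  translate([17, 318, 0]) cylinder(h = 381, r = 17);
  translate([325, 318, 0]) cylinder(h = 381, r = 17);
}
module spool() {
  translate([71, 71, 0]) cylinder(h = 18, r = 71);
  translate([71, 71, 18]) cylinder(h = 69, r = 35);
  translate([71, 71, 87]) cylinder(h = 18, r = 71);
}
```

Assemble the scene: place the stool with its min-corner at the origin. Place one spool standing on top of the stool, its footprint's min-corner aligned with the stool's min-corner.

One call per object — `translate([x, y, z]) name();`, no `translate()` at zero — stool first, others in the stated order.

stool();
translate([0, 0, 406]) spool();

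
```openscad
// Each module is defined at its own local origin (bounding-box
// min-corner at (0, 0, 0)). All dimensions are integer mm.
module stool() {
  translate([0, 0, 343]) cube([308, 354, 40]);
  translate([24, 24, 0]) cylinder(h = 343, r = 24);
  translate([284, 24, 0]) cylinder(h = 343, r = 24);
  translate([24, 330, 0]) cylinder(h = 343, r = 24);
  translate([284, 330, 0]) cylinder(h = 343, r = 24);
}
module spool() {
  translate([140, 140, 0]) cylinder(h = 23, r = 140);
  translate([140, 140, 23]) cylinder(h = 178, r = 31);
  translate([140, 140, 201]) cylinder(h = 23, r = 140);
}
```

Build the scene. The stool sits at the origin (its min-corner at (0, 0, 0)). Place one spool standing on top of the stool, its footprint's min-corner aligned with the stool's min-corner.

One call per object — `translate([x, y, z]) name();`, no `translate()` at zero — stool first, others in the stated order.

stool();
translate([0, 0, 383]) spool();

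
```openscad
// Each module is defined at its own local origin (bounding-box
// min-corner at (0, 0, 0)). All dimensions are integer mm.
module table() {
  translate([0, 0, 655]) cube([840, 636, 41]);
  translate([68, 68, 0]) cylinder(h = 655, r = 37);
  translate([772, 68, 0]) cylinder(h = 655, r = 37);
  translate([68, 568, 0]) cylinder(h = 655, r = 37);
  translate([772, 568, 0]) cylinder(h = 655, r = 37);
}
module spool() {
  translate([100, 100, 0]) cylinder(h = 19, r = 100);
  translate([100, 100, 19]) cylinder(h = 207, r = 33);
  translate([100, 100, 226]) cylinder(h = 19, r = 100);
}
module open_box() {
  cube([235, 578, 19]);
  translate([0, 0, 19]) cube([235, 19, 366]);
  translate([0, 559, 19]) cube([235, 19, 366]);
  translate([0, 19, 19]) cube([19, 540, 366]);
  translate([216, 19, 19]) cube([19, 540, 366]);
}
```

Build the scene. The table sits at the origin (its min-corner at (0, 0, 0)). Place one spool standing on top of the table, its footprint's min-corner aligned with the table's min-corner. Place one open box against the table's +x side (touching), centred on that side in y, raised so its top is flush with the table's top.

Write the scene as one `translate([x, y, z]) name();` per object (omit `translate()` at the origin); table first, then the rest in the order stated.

table();
translate([0, 0, 696]) spool();
translate([840, 29, 311]) open_box();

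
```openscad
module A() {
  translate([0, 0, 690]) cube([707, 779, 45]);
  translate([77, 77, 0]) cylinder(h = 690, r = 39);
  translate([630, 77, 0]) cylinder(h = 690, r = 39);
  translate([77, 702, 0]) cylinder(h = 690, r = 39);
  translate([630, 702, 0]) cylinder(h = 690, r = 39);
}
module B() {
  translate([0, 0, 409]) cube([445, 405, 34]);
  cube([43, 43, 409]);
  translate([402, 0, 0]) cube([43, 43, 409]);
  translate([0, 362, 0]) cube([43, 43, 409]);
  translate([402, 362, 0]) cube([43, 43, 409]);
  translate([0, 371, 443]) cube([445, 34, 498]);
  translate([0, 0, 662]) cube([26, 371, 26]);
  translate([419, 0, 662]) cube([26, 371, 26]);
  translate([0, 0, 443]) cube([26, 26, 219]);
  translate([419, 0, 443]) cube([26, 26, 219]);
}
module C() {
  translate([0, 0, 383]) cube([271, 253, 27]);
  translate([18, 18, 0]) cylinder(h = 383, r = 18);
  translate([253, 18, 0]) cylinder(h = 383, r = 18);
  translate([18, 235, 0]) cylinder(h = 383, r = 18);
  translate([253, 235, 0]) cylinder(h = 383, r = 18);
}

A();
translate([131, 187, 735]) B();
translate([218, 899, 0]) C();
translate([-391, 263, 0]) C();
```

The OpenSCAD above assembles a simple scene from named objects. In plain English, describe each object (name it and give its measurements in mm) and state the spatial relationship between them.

A is a table with a 707×779 mm rectangular top, 45 mm thick, top surface at z = 735 mm, supported by four round legs of 78 mm diameter, each leg's bounding box inset 38 mm from the nearest pair of top edges, running from the floor.

B is a chair: 445×405 mm seat, 34 mm thick, top at z = 443 mm, on four 43 mm square corner legs flush with the seat edges. A 34 mm thick backrest slab spans the full seat width, extending 498 mm above the seat top, its back face flush with the seat's +y edge. Two armrests of 26×26 mm section run along each side from the seat's front edge to the front of the backrest, top faces 245 mm above the seat top and outer faces flush with the seat's x-edges; a 26×26 mm post under the front of each armrest stands on the seat at the front corner.

C is a simple wooden stool: a rectangular seat 271 mm (x) by 253 mm (y), 27 mm thick, top face at z = 410 mm, on four round legs, each 36 mm in diameter. The legs rest on z = 0, each leg's axis is inset half a diameter from the nearest pair of seat edges (so the leg's bounding box is flush with the corner).

The chair is on top of the table, centred. Two stools sit around the table at the +y, −x sides.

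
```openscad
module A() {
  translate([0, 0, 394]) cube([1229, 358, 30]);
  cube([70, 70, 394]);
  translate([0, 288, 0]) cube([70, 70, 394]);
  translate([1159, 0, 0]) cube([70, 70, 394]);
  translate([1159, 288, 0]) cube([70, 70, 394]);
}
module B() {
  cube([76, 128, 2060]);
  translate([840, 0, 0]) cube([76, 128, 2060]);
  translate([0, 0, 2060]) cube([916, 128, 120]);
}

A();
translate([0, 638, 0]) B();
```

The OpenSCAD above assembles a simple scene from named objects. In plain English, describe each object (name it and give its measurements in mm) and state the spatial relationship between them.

A is a bench: a 1229×358 mm seat slab, 30 mm thick, top at z = 424 mm, on four 70×70 mm square legs flush with the seat corners and standing on z = 0.

B is a door frame. The clear opening is 764 mm wide and 2060 mm high. Two 76 mm wide jambs, 128 mm deep, stand either side of the opening from the floor to the top of the opening. A 120 mm thick head sits across the top of both jambs, spanning the full outside width of the frame.

The door frame is on the floor beside the bench on its +y side.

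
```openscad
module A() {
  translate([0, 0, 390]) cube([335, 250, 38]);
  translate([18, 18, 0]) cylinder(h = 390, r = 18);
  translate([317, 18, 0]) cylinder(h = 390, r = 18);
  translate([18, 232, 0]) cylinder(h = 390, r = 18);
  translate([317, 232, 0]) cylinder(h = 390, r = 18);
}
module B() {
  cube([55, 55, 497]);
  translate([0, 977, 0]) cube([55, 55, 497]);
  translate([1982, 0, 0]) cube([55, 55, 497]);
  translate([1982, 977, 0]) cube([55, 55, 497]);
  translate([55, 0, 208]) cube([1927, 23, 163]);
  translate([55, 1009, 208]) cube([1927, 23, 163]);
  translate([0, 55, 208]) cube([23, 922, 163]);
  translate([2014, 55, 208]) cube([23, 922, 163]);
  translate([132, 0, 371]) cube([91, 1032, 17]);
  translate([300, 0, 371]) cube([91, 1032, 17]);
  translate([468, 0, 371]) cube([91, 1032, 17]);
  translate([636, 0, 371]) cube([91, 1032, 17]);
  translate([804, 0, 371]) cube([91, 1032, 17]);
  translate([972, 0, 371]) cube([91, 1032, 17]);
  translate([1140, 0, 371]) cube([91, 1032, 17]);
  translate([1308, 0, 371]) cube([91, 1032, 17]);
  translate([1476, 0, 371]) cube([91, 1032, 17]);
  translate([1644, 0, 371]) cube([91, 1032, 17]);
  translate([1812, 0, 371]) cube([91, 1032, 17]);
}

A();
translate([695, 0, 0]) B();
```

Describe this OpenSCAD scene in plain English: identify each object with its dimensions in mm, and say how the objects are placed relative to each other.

A is a four-legged stool. The seat is a 335×250×38 mm slab whose top surface is at z = 428 mm; four round legs, each 36 mm in diameter, run from the floor (z = 0) to the underside of the seat, each leg's axis is inset half a diameter from the nearest pair of seat edges (so the leg's bounding box is flush with the corner).

B is a bed frame 2037 mm long (x) by 1032 mm wide (y). Four 55×55 mm corner posts, 497 mm tall, at the corners of the footprint. Four rails of 23 mm thickness and 163 mm height run between adjacent posts with their undersides at z = 208 mm, their outer faces flush with the outside of the frame (the two x-running rails run between the posts' inner faces; the two y-running rails run between the posts' inner faces). 11 slats, each 91 mm wide (x) and 17 mm thick, lie across the top of the two x-running rails, running the full 1032 mm width of the frame in y; the slats are evenly spaced along x between the inner faces of the end posts with equal gaps (rounded down to the nearest mm) at the −x end and between each pair — any rounding remainder accumulates at the +x end.

The bed frame is on the floor beside the stool on its +x side.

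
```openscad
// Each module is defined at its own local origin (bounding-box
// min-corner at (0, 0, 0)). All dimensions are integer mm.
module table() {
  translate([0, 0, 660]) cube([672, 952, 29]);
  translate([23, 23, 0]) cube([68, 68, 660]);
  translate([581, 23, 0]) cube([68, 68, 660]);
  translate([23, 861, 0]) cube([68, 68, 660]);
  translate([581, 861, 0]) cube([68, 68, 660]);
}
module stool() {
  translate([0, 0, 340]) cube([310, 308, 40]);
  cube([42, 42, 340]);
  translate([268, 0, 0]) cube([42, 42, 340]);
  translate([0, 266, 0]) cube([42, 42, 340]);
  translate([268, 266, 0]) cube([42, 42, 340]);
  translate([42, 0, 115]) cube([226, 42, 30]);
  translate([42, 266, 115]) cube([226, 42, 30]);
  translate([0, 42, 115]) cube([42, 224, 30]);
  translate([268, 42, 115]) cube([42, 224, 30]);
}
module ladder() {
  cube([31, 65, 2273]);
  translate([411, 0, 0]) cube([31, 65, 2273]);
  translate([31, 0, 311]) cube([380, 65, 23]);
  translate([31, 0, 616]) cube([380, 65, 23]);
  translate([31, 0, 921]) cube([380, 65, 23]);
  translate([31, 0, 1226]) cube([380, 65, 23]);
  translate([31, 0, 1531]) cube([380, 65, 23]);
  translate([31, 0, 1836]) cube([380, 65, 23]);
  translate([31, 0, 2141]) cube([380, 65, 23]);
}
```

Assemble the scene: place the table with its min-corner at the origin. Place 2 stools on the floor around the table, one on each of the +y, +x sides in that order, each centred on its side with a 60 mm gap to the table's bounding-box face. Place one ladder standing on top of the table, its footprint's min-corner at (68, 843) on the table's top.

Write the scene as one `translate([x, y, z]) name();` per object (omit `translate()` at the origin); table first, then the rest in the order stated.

table();
translate([181, 1012, 0]) stool();
translate([732, 322, 0]) stool();
translate([68, 843, 689]) ladder();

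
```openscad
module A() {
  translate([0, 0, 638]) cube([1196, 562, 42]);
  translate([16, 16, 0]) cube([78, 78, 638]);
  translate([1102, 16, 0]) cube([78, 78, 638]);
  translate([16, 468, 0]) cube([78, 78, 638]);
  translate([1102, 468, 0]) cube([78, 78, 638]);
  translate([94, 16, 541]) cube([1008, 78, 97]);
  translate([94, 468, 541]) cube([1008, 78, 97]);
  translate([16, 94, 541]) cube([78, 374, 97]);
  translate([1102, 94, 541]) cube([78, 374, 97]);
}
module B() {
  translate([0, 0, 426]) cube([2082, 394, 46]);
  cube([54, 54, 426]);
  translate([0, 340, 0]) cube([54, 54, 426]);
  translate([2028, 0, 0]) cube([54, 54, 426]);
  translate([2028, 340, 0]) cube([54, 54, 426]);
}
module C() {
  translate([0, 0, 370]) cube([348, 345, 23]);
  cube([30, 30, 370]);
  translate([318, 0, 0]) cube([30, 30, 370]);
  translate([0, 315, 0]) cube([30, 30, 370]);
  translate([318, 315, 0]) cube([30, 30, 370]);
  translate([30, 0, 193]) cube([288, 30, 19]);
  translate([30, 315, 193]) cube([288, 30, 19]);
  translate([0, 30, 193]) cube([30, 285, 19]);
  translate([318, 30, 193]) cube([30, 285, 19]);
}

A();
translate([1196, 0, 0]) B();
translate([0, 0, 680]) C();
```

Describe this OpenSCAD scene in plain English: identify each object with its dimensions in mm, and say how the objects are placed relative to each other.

A is a table with a 1196×562 mm rectangular top, 42 mm thick, top surface at z = 680 mm, supported by four 78×78 mm square legs, each inset 16 mm from the nearest pair of top edges, running from the floor. Four apron rails, 78 mm thick and 97 mm tall, run between adjacent legs with their top edges flush with the underside of the top and their outer faces flush with the legs' outer faces.

B is a long wooden bench with a 2082 mm (x) × 394 mm (y) seat, 46 mm thick, its top surface 472 mm above the floor. Four 54 mm square legs at the seat corners, flush with the edges, run from z = 0 to the seat underside.

C is a four-legged stool. The seat is a 348×345×23 mm slab whose top surface is at z = 393 mm; four square legs, each 30×30 mm in cross-section, run from the floor (z = 0) to the underside of the seat, each flush with a corner of the seat. Four stretchers, 30 mm wide and 19 mm tall, connect adjacent legs with their undersides at z = 193 mm, each running between the inner faces of the legs it joins and aligned with the legs' outer faces on the other axis.

The bench is against the table's +x side, with their −y faces flush. The stool is on top of the table.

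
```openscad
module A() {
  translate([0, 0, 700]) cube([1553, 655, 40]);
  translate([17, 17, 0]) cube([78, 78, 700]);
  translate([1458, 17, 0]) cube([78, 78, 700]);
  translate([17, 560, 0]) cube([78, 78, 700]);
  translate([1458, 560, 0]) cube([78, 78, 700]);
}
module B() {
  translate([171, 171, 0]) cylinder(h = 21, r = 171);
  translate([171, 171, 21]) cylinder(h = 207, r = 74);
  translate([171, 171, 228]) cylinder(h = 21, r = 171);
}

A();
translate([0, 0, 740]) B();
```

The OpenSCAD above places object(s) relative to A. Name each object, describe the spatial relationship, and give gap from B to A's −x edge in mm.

A is a table. B is a spool. The spool is on top of the table. The gap from the spool to the table's −x edge is 0 mm.

The spool's min-x is at 0; the table's min-x is 0; gap = 0 mm.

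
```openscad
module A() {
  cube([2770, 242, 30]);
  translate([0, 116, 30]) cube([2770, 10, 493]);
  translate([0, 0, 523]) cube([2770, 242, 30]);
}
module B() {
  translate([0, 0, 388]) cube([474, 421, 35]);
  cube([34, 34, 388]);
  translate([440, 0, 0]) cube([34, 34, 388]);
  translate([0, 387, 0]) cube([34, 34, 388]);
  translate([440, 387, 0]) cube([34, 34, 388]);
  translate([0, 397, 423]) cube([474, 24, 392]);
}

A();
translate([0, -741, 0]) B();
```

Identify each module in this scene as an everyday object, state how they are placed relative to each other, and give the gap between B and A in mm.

A is an I-beam. B is a chair. The chair is on the floor beside the I-beam on its −y side. The gap between the chair and the I-beam is 320 mm.

The chair's nearest face is 320 mm from the I-beam's −y face.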